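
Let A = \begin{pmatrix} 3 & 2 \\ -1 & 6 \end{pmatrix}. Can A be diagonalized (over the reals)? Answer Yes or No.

Characteristic polynomial: p(t) = t^2 - 9t + 20 = (t - 5)(t - 4).
All 2 eigenvalues are distinct, so A is diagonalizable.

Yes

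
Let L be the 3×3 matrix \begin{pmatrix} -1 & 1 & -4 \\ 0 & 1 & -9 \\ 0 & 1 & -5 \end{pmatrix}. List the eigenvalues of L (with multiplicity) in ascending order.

-2, -2, -1

Characteristic polynomial: p(λ) = λ^3 + 5λ^2 + 8λ + 4 = (λ + 1)(λ + 2)^2.
Roots (with multiplicity): -2, -2, -1.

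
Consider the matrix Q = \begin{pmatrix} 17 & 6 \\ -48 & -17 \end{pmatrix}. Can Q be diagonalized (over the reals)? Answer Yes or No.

Yes

Characteristic polynomial: p(λ) = λ^2 - 1 = (λ - 1)(λ + 1).
All 2 eigenvalues are distinct, so Q is diagonalizable.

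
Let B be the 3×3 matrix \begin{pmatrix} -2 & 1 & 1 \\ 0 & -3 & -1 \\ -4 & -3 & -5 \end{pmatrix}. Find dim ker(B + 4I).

1

B + 4I = [[2, 1, 1], [0, 1, -1], [-4, -3, -1]].
This matrix has rank 2, so its null space has dimension 3 − 2 = 1.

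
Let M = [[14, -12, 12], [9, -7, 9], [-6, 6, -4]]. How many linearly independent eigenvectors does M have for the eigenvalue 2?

M − 2I = [[12, -12, 12], [9, -9, 9], [-6, 6, -6]].
This matrix has rank 1, so its null space has dimension 3 − 1 = 2.

2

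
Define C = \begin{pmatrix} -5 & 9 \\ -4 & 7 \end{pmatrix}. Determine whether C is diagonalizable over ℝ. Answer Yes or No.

No

Characteristic polynomial: p(μ) = μ^2 - 2μ + 1 = (μ - 1)^2.
μ = 1 has algebraic multiplicity 2; rank(C − 1I) = 1, so geometric multiplicity = 1.
Geometric multiplicity < algebraic multiplicity, so C is not diagonalizable.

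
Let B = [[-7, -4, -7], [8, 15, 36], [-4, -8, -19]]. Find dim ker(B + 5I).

B + 5I = [[-2, -4, -7], [8, 20, 36], [-4, -8, -14]].
This matrix has rank 2, so its null space has dimension 3 − 2 = 1.

1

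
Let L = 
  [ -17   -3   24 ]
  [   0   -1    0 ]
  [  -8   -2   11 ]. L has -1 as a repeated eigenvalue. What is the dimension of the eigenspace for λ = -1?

L + 1I = [[-16, -3, 24], [0, 0, 0], [-8, -2, 12]].
This matrix has rank 2, so its null space has dimension 3 − 2 = 1.

1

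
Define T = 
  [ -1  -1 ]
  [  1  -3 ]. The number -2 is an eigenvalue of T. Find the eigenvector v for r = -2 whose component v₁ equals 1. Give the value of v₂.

1

T + 2I = [[1, -1], [1, -1]].
Solving (T + 2I)v = 0 gives the eigenspace spanned by (1, 1).
With v₁ = 1, v = (1, 1), so v₂ = 1.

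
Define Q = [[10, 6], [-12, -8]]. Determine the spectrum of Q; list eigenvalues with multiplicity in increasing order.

Characteristic polynomial: p(μ) = μ^2 - 2μ - 8 = (μ - 4)(μ + 2).
Roots (with multiplicity): -2, 4.

-2, 4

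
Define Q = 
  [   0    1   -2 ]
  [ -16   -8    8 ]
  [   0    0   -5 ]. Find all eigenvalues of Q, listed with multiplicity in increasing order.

-5, -4, -4

Characteristic polynomial: p(r) = r^3 + 13r^2 + 56r + 80 = (r + 4)^2(r + 5).
Roots (with multiplicity): -5, -4, -4.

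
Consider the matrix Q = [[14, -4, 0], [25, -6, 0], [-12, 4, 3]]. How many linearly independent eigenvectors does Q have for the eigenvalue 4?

Q − 4I = [[10, -4, 0], [25, -10, 0], [-12, 4, -1]].
This matrix has rank 2, so its null space has dimension 3 − 2 = 1.

1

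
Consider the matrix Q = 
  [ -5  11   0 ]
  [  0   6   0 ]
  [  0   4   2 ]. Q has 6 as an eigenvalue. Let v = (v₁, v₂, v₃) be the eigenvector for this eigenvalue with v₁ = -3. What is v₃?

Q − 6I = [[-11, 11, 0], [0, 0, 0], [0, 4, -4]].
Solving (Q − 6I)v = 0 gives the eigenspace spanned by (-3, -3, -3).
With v₁ = -3, v = (-3, -3, -3), so v₃ = -3.

-3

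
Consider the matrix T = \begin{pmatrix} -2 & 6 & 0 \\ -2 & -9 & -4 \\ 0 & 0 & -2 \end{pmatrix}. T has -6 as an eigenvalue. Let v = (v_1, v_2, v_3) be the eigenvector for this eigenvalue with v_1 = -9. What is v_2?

T + 6I = [[4, 6, 0], [-2, -3, -4], [0, 0, 4]].
Solving (T + 6I)v = 0 gives the eigenspace spanned by (-9, 6, 0).
With v_1 = -9, v = (-9, 6, 0), so v_2 = 6.

6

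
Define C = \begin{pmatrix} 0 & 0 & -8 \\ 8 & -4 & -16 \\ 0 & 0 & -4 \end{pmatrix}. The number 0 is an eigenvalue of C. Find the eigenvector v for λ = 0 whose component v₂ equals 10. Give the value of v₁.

5

C = [[0, 0, -8], [8, -4, -16], [0, 0, -4]].
Solving (C)v = 0 gives the eigenspace spanned by (5, 10, 0).
With v₂ = 10, v = (5, 10, 0), so v₁ = 5.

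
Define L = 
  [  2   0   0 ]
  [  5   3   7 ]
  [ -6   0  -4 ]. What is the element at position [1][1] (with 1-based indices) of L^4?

16

Characteristic polynomial: r^3 - r^2 - 14r + 24 = (r - 3)(r - 2)(r + 4), so the eigenvalues are -4, 2, 3.
r=2: eigenvector (1, 2, -1).
r=-4: eigenvector (0, -1, 1).
r=3: eigenvector (0, 1, 0).
P = [[1, 0, 0], [2, -1, 1], [-1, 1, 0]], D = diag(2, -4, 3), P⁻¹ = [[1, 0, 0], [1, 0, 1], [-1, 1, 1]].
L⁴ = P·diag(16, 256, 81)·P⁻¹ = [[16, 0, 0], [-305, 81, -175], [240, 0, 256]].
The requested entry is 16.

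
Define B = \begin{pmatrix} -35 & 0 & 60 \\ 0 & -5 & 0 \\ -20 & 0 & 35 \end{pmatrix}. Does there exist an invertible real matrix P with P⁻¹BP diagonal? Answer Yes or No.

Characteristic polynomial: p(λ) = λ^3 + 5λ^2 - 25λ - 125 = (λ - 5)(λ + 5)^2.
λ = -5 has algebraic multiplicity 2; rank(B + 5I) = 1, so geometric multiplicity = 2.
Every eigenvalue has geometric = algebraic multiplicity, so B is diagonalizable.

Yes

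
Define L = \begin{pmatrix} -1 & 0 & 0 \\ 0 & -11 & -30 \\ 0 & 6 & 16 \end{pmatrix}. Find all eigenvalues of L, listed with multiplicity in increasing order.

-1, 1, 4

Characteristic polynomial: p(r) = r^3 - 4r^2 - r + 4 = (r - 4)(r - 1)(r + 1).
Roots (with multiplicity): -1, 1, 4.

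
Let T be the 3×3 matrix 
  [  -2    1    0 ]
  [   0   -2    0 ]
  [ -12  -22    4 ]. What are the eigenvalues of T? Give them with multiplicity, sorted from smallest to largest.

-2, -2, 4

Characteristic polynomial: p(λ) = λ^3 - 12λ - 16 = (λ - 4)(λ + 2)^2.
Roots (with multiplicity): -2, -2, 4.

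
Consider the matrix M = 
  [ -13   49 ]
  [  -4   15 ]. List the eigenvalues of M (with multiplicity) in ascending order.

1, 1

Characteristic polynomial: p(λ) = λ^2 - 2λ + 1 = (λ - 1)^2.
Roots (with multiplicity): 1, 1.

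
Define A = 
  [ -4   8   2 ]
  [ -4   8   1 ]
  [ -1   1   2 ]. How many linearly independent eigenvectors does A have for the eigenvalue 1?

1

A − 1I = [[-5, 8, 2], [-4, 7, 1], [-1, 1, 1]].
This matrix has rank 2, so its null space has dimension 3 − 2 = 1.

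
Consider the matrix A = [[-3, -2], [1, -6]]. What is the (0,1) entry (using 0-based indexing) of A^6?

23058

Characteristic polynomial: λ^2 + 9λ + 20 = (λ + 4)(λ + 5), so the eigenvalues are -5, -4.
λ=-5: eigenvector (-1, -1).
λ=-4: eigenvector (2, 1).
P = [[-1, 2], [-1, 1]], D = diag(-5, -4), P⁻¹ = [[1, -2], [1, -1]].
A⁶ = P·diag(15625, 4096)·P⁻¹ = [[-7433, 23058], [-11529, 27154]].
The requested entry is 23058.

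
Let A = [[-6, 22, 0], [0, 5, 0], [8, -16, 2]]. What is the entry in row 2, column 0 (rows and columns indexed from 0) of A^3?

Characteristic polynomial: λ^3 - λ^2 - 32λ + 60 = (λ - 5)(λ - 2)(λ + 6), so the eigenvalues are -6, 2, 5.
λ=-6: eigenvector (1, 0, -1).
λ=2: eigenvector (0, 0, 1).
λ=5: eigenvector (2, 1, 0).
P = [[1, 0, 2], [0, 0, 1], [-1, 1, 0]], D = diag(-6, 2, 5), P⁻¹ = [[1, -2, 0], [1, -2, 1], [0, 1, 0]].
A³ = P·diag(-216, 8, 125)·P⁻¹ = [[-216, 682, 0], [0, 125, 0], [224, -448, 8]].
The requested entry is 224.

224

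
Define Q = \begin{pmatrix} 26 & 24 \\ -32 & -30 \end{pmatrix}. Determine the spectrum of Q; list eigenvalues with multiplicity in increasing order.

-6, 2

Characteristic polynomial: p(λ) = λ^2 + 4λ - 12 = (λ - 2)(λ + 6).
Roots (with multiplicity): -6, 2.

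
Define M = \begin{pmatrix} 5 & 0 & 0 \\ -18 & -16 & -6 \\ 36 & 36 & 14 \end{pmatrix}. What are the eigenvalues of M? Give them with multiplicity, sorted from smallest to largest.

Characteristic polynomial: p(λ) = λ^3 - 3λ^2 - 18λ + 40 = (λ - 5)(λ - 2)(λ + 4).
Roots (with multiplicity): -4, 2, 5.

-4, 2, 5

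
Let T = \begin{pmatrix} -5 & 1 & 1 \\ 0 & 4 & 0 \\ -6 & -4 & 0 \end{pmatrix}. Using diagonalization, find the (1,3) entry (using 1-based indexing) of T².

-5

Characteristic polynomial: r^3 + r^2 - 14r - 24 = (r - 4)(r + 2)(r + 3), so the eigenvalues are -3, -2, 4.
r=-3: eigenvector (1, 0, 2).
r=4: eigenvector (0, 1, -1).
r=-2: eigenvector (1, 0, 3).
P = [[1, 0, 1], [0, 1, 0], [2, -1, 3]], D = diag(-3, 4, -2), P⁻¹ = [[3, -1, -1], [0, 1, 0], [-2, 1, 1]].
T² = P·diag(9, 16, 4)·P⁻¹ = [[19, -5, -5], [0, 16, 0], [30, -22, -6]].
The requested entry is -5.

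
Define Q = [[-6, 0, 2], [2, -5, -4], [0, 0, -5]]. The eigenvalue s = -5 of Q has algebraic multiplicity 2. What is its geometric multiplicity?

2

Q + 5I = [[-1, 0, 2], [2, 0, -4], [0, 0, 0]].
This matrix has rank 1, so its null space has dimension 3 − 1 = 2.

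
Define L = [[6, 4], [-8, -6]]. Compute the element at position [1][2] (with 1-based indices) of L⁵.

Characteristic polynomial: r^2 - 4 = (r - 2)(r + 2), so the eigenvalues are -2, 2.
r=-2: eigenvector (1, -2).
r=2: eigenvector (1, -1).
P = [[1, 1], [-2, -1]], D = diag(-2, 2), P⁻¹ = [[-1, -1], [2, 1]].
L⁵ = P·diag(-32, 32)·P⁻¹ = [[96, 64], [-128, -96]].
The requested entry is 64.

64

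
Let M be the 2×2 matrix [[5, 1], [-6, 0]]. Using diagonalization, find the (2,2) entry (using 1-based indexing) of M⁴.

Characteristic polynomial: r^2 - 5r + 6 = (r - 3)(r - 2), so the eigenvalues are 2, 3.
r=3: eigenvector (1, -2).
r=2: eigenvector (-1, 3).
P = [[1, -1], [-2, 3]], D = diag(3, 2), P⁻¹ = [[3, 1], [2, 1]].
M⁴ = P·diag(81, 16)·P⁻¹ = [[211, 65], [-390, -114]].
The requested entry is -114.

-114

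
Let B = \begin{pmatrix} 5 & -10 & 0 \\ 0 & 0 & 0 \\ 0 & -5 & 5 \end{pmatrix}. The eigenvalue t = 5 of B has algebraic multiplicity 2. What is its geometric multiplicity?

2

B − 5I = [[0, -10, 0], [0, -5, 0], [0, -5, 0]].
This matrix has rank 1, so its null space has dimension 3 − 1 = 2.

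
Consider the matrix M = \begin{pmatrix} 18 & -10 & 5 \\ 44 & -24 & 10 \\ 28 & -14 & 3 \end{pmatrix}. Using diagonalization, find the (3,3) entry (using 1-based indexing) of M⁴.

Characteristic polynomial: t^3 + 3t^2 - 10t - 24 = (t - 3)(t + 2)(t + 4), so the eigenvalues are -4, -2, 3.
t=3: eigenvector (1, 2, 1).
t=-4: eigenvector (0, 1, 2).
t=-2: eigenvector (1, 2, 0).
P = [[1, 0, 1], [2, 1, 2], [1, 2, 0]], D = diag(3, -4, -2), P⁻¹ = [[4, -2, 1], [-2, 1, 0], [-3, 2, -1]].
M⁴ = P·diag(81, 256, 16)·P⁻¹ = [[276, -130, 65], [40, -4, 130], [-700, 350, 81]].
The requested entry is 81.

81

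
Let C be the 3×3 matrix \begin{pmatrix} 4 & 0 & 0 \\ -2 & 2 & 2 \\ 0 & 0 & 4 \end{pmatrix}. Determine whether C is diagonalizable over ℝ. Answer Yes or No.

Characteristic polynomial: p(μ) = μ^3 - 10μ^2 + 32μ - 32 = (μ - 4)^2(μ - 2).
μ = 4 has algebraic multiplicity 2; rank(C − 4I) = 1, so geometric multiplicity = 2.
Every eigenvalue has geometric = algebraic multiplicity, so C is diagonalizable.

Yes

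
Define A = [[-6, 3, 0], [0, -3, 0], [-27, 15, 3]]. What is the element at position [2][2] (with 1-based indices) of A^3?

-27

Characteristic polynomial: λ^3 + 6λ^2 - 9λ - 54 = (λ - 3)(λ + 3)(λ + 6), so the eigenvalues are -6, -3, 3.
λ=-6: eigenvector (1, 0, 3).
λ=3: eigenvector (0, 0, 1).
λ=-3: eigenvector (1, 1, 2).
P = [[1, 0, 1], [0, 0, 1], [3, 1, 2]], D = diag(-6, 3, -3), P⁻¹ = [[1, -1, 0], [-3, 1, 1], [0, 1, 0]].
A³ = P·diag(-216, 27, -27)·P⁻¹ = [[-216, 189, 0], [0, -27, 0], [-729, 621, 27]].
The requested entry is -27.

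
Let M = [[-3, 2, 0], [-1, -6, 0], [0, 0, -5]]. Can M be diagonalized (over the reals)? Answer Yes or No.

Yes

Characteristic polynomial: p(s) = s^3 + 14s^2 + 65s + 100 = (s + 4)(s + 5)^2.
s = -5 has algebraic multiplicity 2; rank(M + 5I) = 1, so geometric multiplicity = 2.
Every eigenvalue has geometric = algebraic multiplicity, so M is diagonalizable.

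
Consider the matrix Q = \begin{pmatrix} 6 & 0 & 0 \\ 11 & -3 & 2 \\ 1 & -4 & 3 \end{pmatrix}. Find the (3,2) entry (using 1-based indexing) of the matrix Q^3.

Characteristic polynomial: r^3 - 6r^2 - r + 6 = (r - 6)(r - 1)(r + 1), so the eigenvalues are -1, 1, 6.
r=6: eigenvector (1, 1, -1).
r=-1: eigenvector (0, 1, 1).
r=1: eigenvector (0, 1, 2).
P = [[1, 0, 0], [1, 1, 1], [-1, 1, 2]], D = diag(6, -1, 1), P⁻¹ = [[1, 0, 0], [-3, 2, -1], [2, -1, 1]].
Q³ = P·diag(216, -1, 1)·P⁻¹ = [[216, 0, 0], [221, -3, 2], [-209, -4, 3]].
The requested entry is -4.

-4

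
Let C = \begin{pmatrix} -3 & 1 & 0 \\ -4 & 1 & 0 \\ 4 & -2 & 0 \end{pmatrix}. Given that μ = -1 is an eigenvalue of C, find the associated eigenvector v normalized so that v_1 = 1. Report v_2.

2

C + 1I = [[-2, 1, 0], [-4, 2, 0], [4, -2, 1]].
Solving (C + 1I)v = 0 gives the eigenspace spanned by (1, 2, 0).
With v_1 = 1, v = (1, 2, 0), so v_2 = 2.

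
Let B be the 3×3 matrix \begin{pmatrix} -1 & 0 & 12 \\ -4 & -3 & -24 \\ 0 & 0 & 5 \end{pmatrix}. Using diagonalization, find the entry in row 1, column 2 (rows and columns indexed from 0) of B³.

Characteristic polynomial: s^3 - s^2 - 17s - 15 = (s - 5)(s + 1)(s + 3), so the eigenvalues are -3, -1, 5.
s=-1: eigenvector (1, -2, 0).
s=-3: eigenvector (0, 1, 0).
s=5: eigenvector (2, -4, 1).
P = [[1, 0, 2], [-2, 1, -4], [0, 0, 1]], D = diag(-1, -3, 5), P⁻¹ = [[1, 0, -2], [2, 1, 0], [0, 0, 1]].
B³ = P·diag(-1, -27, 125)·P⁻¹ = [[-1, 0, 252], [-52, -27, -504], [0, 0, 125]].
The requested entry is -504.

-504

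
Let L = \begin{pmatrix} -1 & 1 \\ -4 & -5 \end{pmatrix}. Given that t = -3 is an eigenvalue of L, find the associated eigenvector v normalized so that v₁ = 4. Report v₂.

L + 3I = [[2, 1], [-4, -2]].
Solving (L + 3I)v = 0 gives the eigenspace spanned by (4, -8).
With v₁ = 4, v = (4, -8), so v₂ = -8.

-8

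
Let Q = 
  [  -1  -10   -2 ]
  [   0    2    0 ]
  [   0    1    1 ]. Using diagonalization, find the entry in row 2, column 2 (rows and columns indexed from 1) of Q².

4

Characteristic polynomial: s^3 - 2s^2 - s + 2 = (s - 2)(s - 1)(s + 1), so the eigenvalues are -1, 1, 2.
s=-1: eigenvector (1, 0, 0).
s=1: eigenvector (-1, 0, 1).
s=2: eigenvector (-4, 1, 1).
P = [[1, -1, -4], [0, 0, 1], [0, 1, 1]], D = diag(-1, 1, 2), P⁻¹ = [[1, 3, 1], [0, -1, 1], [0, 1, 0]].
Q² = P·diag(1, 1, 4)·P⁻¹ = [[1, -12, 0], [0, 4, 0], [0, 3, 1]].
The requested entry is 4.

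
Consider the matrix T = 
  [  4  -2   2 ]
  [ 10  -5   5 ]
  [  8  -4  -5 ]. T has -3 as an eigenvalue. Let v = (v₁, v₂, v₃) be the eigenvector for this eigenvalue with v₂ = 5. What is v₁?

T + 3I = [[7, -2, 2], [10, -2, 5], [8, -4, -2]].
Solving (T + 3I)v = 0 gives the eigenspace spanned by (2, 5, -2).
With v₂ = 5, v = (2, 5, -2), so v₁ = 2.

2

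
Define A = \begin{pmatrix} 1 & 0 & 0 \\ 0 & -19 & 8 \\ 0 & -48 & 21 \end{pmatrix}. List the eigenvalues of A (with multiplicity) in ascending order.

Characteristic polynomial: p(μ) = μ^3 - 3μ^2 - 13μ + 15 = (μ - 5)(μ - 1)(μ + 3).
Roots (with multiplicity): -3, 1, 5.

-3, 1, 5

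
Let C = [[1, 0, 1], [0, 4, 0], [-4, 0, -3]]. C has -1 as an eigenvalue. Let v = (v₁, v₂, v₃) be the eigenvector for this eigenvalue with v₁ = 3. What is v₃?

C + 1I = [[2, 0, 1], [0, 5, 0], [-4, 0, -2]].
Solving (C + 1I)v = 0 gives the eigenspace spanned by (3, 0, -6).
With v₁ = 3, v = (3, 0, -6), so v₃ = -6.

-6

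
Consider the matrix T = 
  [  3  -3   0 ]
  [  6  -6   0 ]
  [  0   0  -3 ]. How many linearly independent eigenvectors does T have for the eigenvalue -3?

2

T + 3I = [[6, -3, 0], [6, -3, 0], [0, 0, 0]].
This matrix has rank 1, so its null space has dimension 3 − 1 = 2.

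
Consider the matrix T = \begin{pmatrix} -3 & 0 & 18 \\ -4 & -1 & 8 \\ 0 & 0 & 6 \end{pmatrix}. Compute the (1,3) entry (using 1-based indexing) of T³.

486

Characteristic polynomial: μ^3 - 2μ^2 - 21μ - 18 = (μ - 6)(μ + 1)(μ + 3), so the eigenvalues are -3, -1, 6.
μ=-3: eigenvector (1, 2, 0).
μ=-1: eigenvector (0, 1, 0).
μ=6: eigenvector (2, 0, 1).
P = [[1, 0, 2], [2, 1, 0], [0, 0, 1]], D = diag(-3, -1, 6), P⁻¹ = [[1, 0, -2], [-2, 1, 4], [0, 0, 1]].
T³ = P·diag(-27, -1, 216)·P⁻¹ = [[-27, 0, 486], [-52, -1, 104], [0, 0, 216]].
The requested entry is 486.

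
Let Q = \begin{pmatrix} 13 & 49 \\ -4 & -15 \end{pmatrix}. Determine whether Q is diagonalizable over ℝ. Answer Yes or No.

No

Characteristic polynomial: p(λ) = λ^2 + 2λ + 1 = (λ + 1)^2.
λ = -1 has algebraic multiplicity 2; rank(Q + 1I) = 1, so geometric multiplicity = 1.
Geometric multiplicity < algebraic multiplicity, so Q is not diagonalizable.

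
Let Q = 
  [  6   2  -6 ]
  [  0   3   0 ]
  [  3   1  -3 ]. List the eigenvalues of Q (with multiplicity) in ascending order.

0, 3, 3

Characteristic polynomial: p(t) = t^3 - 6t^2 + 9t = t(t - 3)^2.
Roots (with multiplicity): 0, 3, 3.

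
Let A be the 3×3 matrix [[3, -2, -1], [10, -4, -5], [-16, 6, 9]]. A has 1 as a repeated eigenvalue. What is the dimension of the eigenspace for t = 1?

A − 1I = [[2, -2, -1], [10, -5, -5], [-16, 6, 8]].
This matrix has rank 2, so its null space has dimension 3 − 2 = 1.

1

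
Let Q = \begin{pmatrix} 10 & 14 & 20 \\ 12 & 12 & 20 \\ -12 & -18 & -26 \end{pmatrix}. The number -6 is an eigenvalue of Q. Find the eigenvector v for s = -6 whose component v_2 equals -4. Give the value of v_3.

Q + 6I = [[16, 14, 20], [12, 18, 20], [-12, -18, -20]].
Solving (Q + 6I)v = 0 gives the eigenspace spanned by (-4, -4, 6).
With v_2 = -4, v = (-4, -4, 6), so v_3 = 6.

6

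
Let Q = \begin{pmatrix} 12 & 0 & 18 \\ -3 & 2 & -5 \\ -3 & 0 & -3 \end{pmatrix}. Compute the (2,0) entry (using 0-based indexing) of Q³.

-189

Characteristic polynomial: t^3 - 11t^2 + 36t - 36 = (t - 6)(t - 3)(t - 2), so the eigenvalues are 2, 3, 6.
t=3: eigenvector (2, -1, -1).
t=2: eigenvector (0, 1, 0).
t=6: eigenvector (3, -1, -1).
P = [[2, 0, 3], [-1, 1, -1], [-1, 0, -1]], D = diag(3, 2, 6), P⁻¹ = [[-1, 0, -3], [0, 1, -1], [1, 0, 2]].
Q³ = P·diag(27, 8, 216)·P⁻¹ = [[594, 0, 1134], [-189, 8, -359], [-189, 0, -351]].
The requested entry is -189.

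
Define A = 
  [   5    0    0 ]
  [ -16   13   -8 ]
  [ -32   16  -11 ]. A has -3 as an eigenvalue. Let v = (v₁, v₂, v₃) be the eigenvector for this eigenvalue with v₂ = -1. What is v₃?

-2

A + 3I = [[8, 0, 0], [-16, 16, -8], [-32, 16, -8]].
Solving (A + 3I)v = 0 gives the eigenspace spanned by (0, -1, -2).
With v₂ = -1, v = (0, -1, -2), so v₃ = -2.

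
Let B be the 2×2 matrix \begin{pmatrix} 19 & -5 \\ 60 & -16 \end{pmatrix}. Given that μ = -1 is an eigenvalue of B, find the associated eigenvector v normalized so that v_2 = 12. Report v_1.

B + 1I = [[20, -5], [60, -15]].
Solving (B + 1I)v = 0 gives the eigenspace spanned by (3, 12).
With v_2 = 12, v = (3, 12), so v_1 = 3.

3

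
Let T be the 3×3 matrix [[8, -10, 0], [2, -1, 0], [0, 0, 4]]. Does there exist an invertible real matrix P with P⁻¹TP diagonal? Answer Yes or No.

Yes

Characteristic polynomial: p(r) = r^3 - 11r^2 + 40r - 48 = (r - 4)^2(r - 3).
r = 4 has algebraic multiplicity 2; rank(T − 4I) = 1, so geometric multiplicity = 2.
Every eigenvalue has geometric = algebraic multiplicity, so T is diagonalizable.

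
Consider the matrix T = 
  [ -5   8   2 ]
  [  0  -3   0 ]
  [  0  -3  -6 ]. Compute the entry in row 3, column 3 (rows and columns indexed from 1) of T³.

Characteristic polynomial: μ^3 + 14μ^2 + 63μ + 90 = (μ + 3)(μ + 5)(μ + 6), so the eigenvalues are -6, -5, -3.
μ=-3: eigenvector (3, 1, -1).
μ=-5: eigenvector (1, 0, 0).
μ=-6: eigenvector (-2, 0, 1).
P = [[3, 1, -2], [1, 0, 0], [-1, 0, 1]], D = diag(-3, -5, -6), P⁻¹ = [[0, 1, 0], [1, -1, 2], [0, 1, 1]].
T³ = P·diag(-27, -125, -216)·P⁻¹ = [[-125, 476, 182], [0, -27, 0], [0, -189, -216]].
The requested entry is -216.

-216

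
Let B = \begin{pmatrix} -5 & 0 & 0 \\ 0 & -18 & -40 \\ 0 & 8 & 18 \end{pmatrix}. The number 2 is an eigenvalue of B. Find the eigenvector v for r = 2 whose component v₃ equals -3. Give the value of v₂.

B − 2I = [[-7, 0, 0], [0, -20, -40], [0, 8, 16]].
Solving (B − 2I)v = 0 gives the eigenspace spanned by (0, 6, -3).
With v₃ = -3, v = (0, 6, -3), so v₂ = 6.

6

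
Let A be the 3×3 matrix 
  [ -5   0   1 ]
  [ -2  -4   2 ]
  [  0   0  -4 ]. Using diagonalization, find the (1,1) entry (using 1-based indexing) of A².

25

Characteristic polynomial: t^3 + 13t^2 + 56t + 80 = (t + 4)^2(t + 5), so the eigenvalues are -5, -4, -4.
t=-5: eigenvector (1, 2, 0).
t=-4: eigenvector (1, 0, 1).
t=-4: eigenvector (0, 1, 0).
P = [[1, 1, 0], [2, 0, 1], [0, 1, 0]], D = diag(-5, -4, -4), P⁻¹ = [[1, 0, -1], [0, 0, 1], [-2, 1, 2]].
A² = P·diag(25, 16, 16)·P⁻¹ = [[25, 0, -9], [18, 16, -18], [0, 0, 16]].
The requested entry is 25.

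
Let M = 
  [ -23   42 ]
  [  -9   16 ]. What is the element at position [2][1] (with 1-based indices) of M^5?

-9279

Characteristic polynomial: λ^2 + 7λ + 10 = (λ + 2)(λ + 5), so the eigenvalues are -5, -2.
λ=-2: eigenvector (2, 1).
λ=-5: eigenvector (7, 3).
P = [[2, 7], [1, 3]], D = diag(-2, -5), P⁻¹ = [[-3, 7], [1, -2]].
M⁵ = P·diag(-32, -3125)·P⁻¹ = [[-21683, 43302], [-9279, 18526]].
The requested entry is -9279.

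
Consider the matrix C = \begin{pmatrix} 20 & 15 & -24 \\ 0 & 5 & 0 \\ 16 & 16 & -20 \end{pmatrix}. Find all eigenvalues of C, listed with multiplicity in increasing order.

Characteristic polynomial: p(s) = s^3 - 5s^2 - 16s + 80 = (s - 5)(s - 4)(s + 4).
Roots (with multiplicity): -4, 4, 5.

-4, 4, 5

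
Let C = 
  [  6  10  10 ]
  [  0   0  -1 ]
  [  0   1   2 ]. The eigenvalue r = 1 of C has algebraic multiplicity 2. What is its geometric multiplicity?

C − 1I = [[5, 10, 10], [0, -1, -1], [0, 1, 1]].
This matrix has rank 2, so its null space has dimension 3 − 2 = 1.

1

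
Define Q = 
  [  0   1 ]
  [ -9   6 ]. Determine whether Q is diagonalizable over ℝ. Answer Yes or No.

Characteristic polynomial: p(μ) = μ^2 - 6μ + 9 = (μ - 3)^2.
μ = 3 has algebraic multiplicity 2; rank(Q − 3I) = 1, so geometric multiplicity = 1.
Geometric multiplicity < algebraic multiplicity, so Q is not diagonalizable.

No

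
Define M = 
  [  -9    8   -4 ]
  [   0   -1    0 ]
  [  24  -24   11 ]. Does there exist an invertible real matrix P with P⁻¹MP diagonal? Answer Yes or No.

Characteristic polynomial: p(μ) = μ^3 - μ^2 - 5μ - 3 = (μ - 3)(μ + 1)^2.
μ = -1 has algebraic multiplicity 2; rank(M + 1I) = 1, so geometric multiplicity = 2.
Every eigenvalue has geometric = algebraic multiplicity, so M is diagonalizable.

Yes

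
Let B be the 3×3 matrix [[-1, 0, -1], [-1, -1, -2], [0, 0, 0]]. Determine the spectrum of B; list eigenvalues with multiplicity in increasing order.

Characteristic polynomial: p(r) = r^3 + 2r^2 + r = r(r + 1)^2.
Roots (with multiplicity): -1, -1, 0.

-1, -1, 0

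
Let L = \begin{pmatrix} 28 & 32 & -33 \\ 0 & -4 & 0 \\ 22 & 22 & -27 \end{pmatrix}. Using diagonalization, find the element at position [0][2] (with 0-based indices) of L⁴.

-2013

Characteristic polynomial: λ^3 + 3λ^2 - 34λ - 120 = (λ - 6)(λ + 4)(λ + 5), so the eigenvalues are -5, -4, 6.
λ=6: eigenvector (3, 0, 2).
λ=-4: eigenvector (-1, 1, 0).
λ=-5: eigenvector (1, 0, 1).
P = [[3, -1, 1], [0, 1, 0], [2, 0, 1]], D = diag(6, -4, -5), P⁻¹ = [[1, 1, -1], [0, 1, 0], [-2, -2, 3]].
L⁴ = P·diag(1296, 256, 625)·P⁻¹ = [[2638, 2382, -2013], [0, 256, 0], [1342, 1342, -717]].
The requested entry is -2013.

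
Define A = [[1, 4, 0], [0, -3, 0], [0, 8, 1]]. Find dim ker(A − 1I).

2

A − 1I = [[0, 4, 0], [0, -4, 0], [0, 8, 0]].
This matrix has rank 1, so its null space has dimension 3 − 1 = 2.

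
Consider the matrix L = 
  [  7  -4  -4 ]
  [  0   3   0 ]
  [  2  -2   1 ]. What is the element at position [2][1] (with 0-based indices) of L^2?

-16

Characteristic polynomial: t^3 - 11t^2 + 39t - 45 = (t - 5)(t - 3)^2, so the eigenvalues are 3, 3, 5.
t=3: eigenvector (1, 1, 0).
t=5: eigenvector (2, 0, 1).
t=3: eigenvector (0, -1, 1).
P = [[1, 2, 0], [1, 0, -1], [0, 1, 1]], D = diag(3, 5, 3), P⁻¹ = [[-1, 2, 2], [1, -1, -1], [-1, 1, 2]].
L² = P·diag(9, 25, 9)·P⁻¹ = [[41, -32, -32], [0, 9, 0], [16, -16, -7]].
The requested entry is -16.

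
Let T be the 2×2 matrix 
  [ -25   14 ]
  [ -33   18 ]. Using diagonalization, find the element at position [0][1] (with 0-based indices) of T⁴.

Characteristic polynomial: μ^2 + 7μ + 12 = (μ + 3)(μ + 4), so the eigenvalues are -4, -3.
μ=-4: eigenvector (-2, -3).
μ=-3: eigenvector (7, 11).
P = [[-2, 7], [-3, 11]], D = diag(-4, -3), P⁻¹ = [[-11, 7], [-3, 2]].
T⁴ = P·diag(256, 81)·P⁻¹ = [[3931, -2450], [5775, -3594]].
The requested entry is -2450.

-2450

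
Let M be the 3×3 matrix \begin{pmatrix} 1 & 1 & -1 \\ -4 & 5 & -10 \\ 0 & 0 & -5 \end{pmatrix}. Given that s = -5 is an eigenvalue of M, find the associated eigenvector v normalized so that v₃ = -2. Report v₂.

-2

M + 5I = [[6, 1, -1], [-4, 10, -10], [0, 0, 0]].
Solving (M + 5I)v = 0 gives the eigenspace spanned by (0, -2, -2).
With v₃ = -2, v = (0, -2, -2), so v₂ = -2.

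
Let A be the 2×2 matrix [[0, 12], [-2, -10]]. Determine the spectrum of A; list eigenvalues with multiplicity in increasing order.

-6, -4

Characteristic polynomial: p(t) = t^2 + 10t + 24 = (t + 4)(t + 6).
Roots (with multiplicity): -6, -4.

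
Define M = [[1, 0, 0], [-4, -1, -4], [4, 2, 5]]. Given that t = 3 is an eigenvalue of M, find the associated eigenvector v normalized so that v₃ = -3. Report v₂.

3

M − 3I = [[-2, 0, 0], [-4, -4, -4], [4, 2, 2]].
Solving (M − 3I)v = 0 gives the eigenspace spanned by (0, 3, -3).
With v₃ = -3, v = (0, 3, -3), so v₂ = 3.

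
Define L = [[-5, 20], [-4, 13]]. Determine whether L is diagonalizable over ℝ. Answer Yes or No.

Yes

Characteristic polynomial: p(r) = r^2 - 8r + 15 = (r - 5)(r - 3).
All 2 eigenvalues are distinct, so L is diagonalizable.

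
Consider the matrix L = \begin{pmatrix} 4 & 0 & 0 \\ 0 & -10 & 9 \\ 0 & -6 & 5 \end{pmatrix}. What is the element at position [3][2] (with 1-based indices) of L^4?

510

Characteristic polynomial: μ^3 + μ^2 - 16μ - 16 = (μ - 4)(μ + 1)(μ + 4), so the eigenvalues are -4, -1, 4.
μ=4: eigenvector (1, 0, 0).
μ=-1: eigenvector (0, 1, 1).
μ=-4: eigenvector (0, -3, -2).
P = [[1, 0, 0], [0, 1, -3], [0, 1, -2]], D = diag(4, -1, -4), P⁻¹ = [[1, 0, 0], [0, -2, 3], [0, -1, 1]].
L⁴ = P·diag(256, 1, 256)·P⁻¹ = [[256, 0, 0], [0, 766, -765], [0, 510, -509]].
The requested entry is 510.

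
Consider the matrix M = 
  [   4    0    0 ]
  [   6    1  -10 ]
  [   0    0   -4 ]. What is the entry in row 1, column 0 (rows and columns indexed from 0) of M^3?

126

Characteristic polynomial: μ^3 - μ^2 - 16μ + 16 = (μ - 4)(μ - 1)(μ + 4), so the eigenvalues are -4, 1, 4.
μ=-4: eigenvector (0, 2, 1).
μ=1: eigenvector (0, 1, 0).
μ=4: eigenvector (1, 2, 0).
P = [[0, 0, 1], [2, 1, 2], [1, 0, 0]], D = diag(-4, 1, 4), P⁻¹ = [[0, 0, 1], [-2, 1, -2], [1, 0, 0]].
M³ = P·diag(-64, 1, 64)·P⁻¹ = [[64, 0, 0], [126, 1, -130], [0, 0, -64]].
The requested entry is 126.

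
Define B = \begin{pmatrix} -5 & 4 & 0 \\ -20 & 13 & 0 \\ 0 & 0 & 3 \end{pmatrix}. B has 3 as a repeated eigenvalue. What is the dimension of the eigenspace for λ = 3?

2

B − 3I = [[-8, 4, 0], [-20, 10, 0], [0, 0, 0]].
This matrix has rank 1, so its null space has dimension 3 − 1 = 2.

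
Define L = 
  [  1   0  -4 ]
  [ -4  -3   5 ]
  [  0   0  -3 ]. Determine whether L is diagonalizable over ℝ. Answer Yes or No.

No

Characteristic polynomial: p(μ) = μ^3 + 5μ^2 + 3μ - 9 = (μ - 1)(μ + 3)^2.
μ = -3 has algebraic multiplicity 2; rank(L + 3I) = 2, so geometric multiplicity = 1.
Geometric multiplicity < algebraic multiplicity, so L is not diagonalizable.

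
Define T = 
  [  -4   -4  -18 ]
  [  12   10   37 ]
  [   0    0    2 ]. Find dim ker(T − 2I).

T − 2I = [[-6, -4, -18], [12, 8, 37], [0, 0, 0]].
This matrix has rank 2, so its null space has dimension 3 − 2 = 1.

1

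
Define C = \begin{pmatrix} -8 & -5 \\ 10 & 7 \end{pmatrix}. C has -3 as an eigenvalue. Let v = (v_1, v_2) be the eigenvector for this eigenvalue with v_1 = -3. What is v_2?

3

C + 3I = [[-5, -5], [10, 10]].
Solving (C + 3I)v = 0 gives the eigenspace spanned by (-3, 3).
With v_1 = -3, v = (-3, 3), so v_2 = 3.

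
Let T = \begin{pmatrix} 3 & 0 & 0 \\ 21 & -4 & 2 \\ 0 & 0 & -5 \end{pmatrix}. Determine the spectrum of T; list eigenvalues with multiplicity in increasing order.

Characteristic polynomial: p(λ) = λ^3 + 6λ^2 - 7λ - 60 = (λ - 3)(λ + 4)(λ + 5).
Roots (with multiplicity): -5, -4, 3.

-5, -4, 3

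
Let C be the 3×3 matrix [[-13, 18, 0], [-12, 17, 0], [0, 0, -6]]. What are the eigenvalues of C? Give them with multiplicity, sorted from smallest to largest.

-6, -1, 5

Characteristic polynomial: p(t) = t^3 + 2t^2 - 29t - 30 = (t - 5)(t + 1)(t + 6).
Roots (with multiplicity): -6, -1, 5.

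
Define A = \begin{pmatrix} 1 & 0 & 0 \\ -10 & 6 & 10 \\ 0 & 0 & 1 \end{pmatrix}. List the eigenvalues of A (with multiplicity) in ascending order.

Characteristic polynomial: p(λ) = λ^3 - 8λ^2 + 13λ - 6 = (λ - 6)(λ - 1)^2.
Roots (with multiplicity): 1, 1, 6.

1, 1, 6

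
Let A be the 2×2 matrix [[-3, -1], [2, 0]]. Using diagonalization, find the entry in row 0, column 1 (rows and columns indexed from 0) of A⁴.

15

Characteristic polynomial: r^2 + 3r + 2 = (r + 1)(r + 2), so the eigenvalues are -2, -1.
r=-2: eigenvector (1, -1).
r=-1: eigenvector (1, -2).
P = [[1, 1], [-1, -2]], D = diag(-2, -1), P⁻¹ = [[2, 1], [-1, -1]].
A⁴ = P·diag(16, 1)·P⁻¹ = [[31, 15], [-30, -14]].
The requested entry is 15.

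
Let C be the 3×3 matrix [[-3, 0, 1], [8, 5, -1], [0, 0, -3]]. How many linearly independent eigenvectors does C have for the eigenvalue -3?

C + 3I = [[0, 0, 1], [8, 8, -1], [0, 0, 0]].
This matrix has rank 2, so its null space has dimension 3 − 2 = 1.

1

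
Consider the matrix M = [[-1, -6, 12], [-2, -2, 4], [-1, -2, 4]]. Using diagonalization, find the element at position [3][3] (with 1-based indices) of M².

-4

Characteristic polynomial: t^3 - t^2 - 2t = t(t - 2)(t + 1), so the eigenvalues are -1, 0, 2.
t=-1: eigenvector (1, 2, 1).
t=2: eigenvector (-2, 1, 0).
t=0: eigenvector (0, 2, 1).
P = [[1, -2, 0], [2, 1, 2], [1, 0, 1]], D = diag(-1, 2, 0), P⁻¹ = [[1, 2, -4], [0, 1, -2], [-1, -2, 5]].
M² = P·diag(1, 4, 0)·P⁻¹ = [[1, -6, 12], [2, 8, -16], [1, 2, -4]].
The requested entry is -4.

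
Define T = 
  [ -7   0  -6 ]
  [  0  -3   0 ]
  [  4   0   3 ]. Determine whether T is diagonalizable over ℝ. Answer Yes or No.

Characteristic polynomial: p(s) = s^3 + 7s^2 + 15s + 9 = (s + 1)(s + 3)^2.
s = -3 has algebraic multiplicity 2; rank(T + 3I) = 1, so geometric multiplicity = 2.
Every eigenvalue has geometric = algebraic multiplicity, so T is diagonalizable.

Yes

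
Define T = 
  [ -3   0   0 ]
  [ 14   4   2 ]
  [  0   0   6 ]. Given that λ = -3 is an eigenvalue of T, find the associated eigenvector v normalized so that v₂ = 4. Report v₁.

-2

T + 3I = [[0, 0, 0], [14, 7, 2], [0, 0, 9]].
Solving (T + 3I)v = 0 gives the eigenspace spanned by (-2, 4, 0).
With v₂ = 4, v = (-2, 4, 0), so v₁ = -2.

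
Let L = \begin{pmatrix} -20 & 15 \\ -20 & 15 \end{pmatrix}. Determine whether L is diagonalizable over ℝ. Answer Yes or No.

Characteristic polynomial: p(t) = t^2 + 5t = t(t + 5).
All 2 eigenvalues are distinct, so L is diagonalizable.

Yes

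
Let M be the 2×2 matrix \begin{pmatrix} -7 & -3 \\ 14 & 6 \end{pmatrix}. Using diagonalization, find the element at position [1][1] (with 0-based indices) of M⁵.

Characteristic polynomial: t^2 + t = t(t + 1), so the eigenvalues are -1, 0.
t=-1: eigenvector (1, -2).
t=0: eigenvector (-3, 7).
P = [[1, -3], [-2, 7]], D = diag(-1, 0), P⁻¹ = [[7, 3], [2, 1]].
M⁵ = P·diag(-1, 0)·P⁻¹ = [[-7, -3], [14, 6]].
The requested entry is 6.

6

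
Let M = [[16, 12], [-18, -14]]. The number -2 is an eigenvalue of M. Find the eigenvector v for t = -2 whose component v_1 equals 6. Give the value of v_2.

-9

M + 2I = [[18, 12], [-18, -12]].
Solving (M + 2I)v = 0 gives the eigenspace spanned by (6, -9).
With v_1 = 6, v = (6, -9), so v_2 = -9.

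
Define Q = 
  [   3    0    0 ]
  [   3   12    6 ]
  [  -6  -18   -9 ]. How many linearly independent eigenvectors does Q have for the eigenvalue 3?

2

Q − 3I = [[0, 0, 0], [3, 9, 6], [-6, -18, -12]].
This matrix has rank 1, so its null space has dimension 3 − 1 = 2.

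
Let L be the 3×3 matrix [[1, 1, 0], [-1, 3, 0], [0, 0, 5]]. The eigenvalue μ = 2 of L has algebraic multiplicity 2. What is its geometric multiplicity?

1

L − 2I = [[-1, 1, 0], [-1, 1, 0], [0, 0, 3]].
This matrix has rank 2, so its null space has dimension 3 − 2 = 1.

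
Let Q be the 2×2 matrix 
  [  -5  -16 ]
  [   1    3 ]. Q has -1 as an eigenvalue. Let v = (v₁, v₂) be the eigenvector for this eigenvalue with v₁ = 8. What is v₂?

Q + 1I = [[-4, -16], [1, 4]].
Solving (Q + 1I)v = 0 gives the eigenspace spanned by (8, -2).
With v₁ = 8, v = (8, -2), so v₂ = -2.

-2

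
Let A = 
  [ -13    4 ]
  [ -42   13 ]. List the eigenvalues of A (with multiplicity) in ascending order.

Characteristic polynomial: p(r) = r^2 - 1 = (r - 1)(r + 1).
Roots (with multiplicity): -1, 1.

-1, 1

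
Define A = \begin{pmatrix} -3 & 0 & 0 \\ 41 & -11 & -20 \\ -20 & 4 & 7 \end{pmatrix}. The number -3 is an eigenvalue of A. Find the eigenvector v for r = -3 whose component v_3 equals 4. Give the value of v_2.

-10

A + 3I = [[0, 0, 0], [41, -8, -20], [-20, 4, 10]].
Solving (A + 3I)v = 0 gives the eigenspace spanned by (0, -10, 4).
With v_3 = 4, v = (0, -10, 4), so v_2 = -10.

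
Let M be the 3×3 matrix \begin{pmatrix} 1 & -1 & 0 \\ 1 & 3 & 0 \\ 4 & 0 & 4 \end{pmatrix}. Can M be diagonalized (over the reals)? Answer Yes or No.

No

Characteristic polynomial: p(s) = s^3 - 8s^2 + 20s - 16 = (s - 4)(s - 2)^2.
s = 2 has algebraic multiplicity 2; rank(M − 2I) = 2, so geometric multiplicity = 1.
Geometric multiplicity < algebraic multiplicity, so M is not diagonalizable.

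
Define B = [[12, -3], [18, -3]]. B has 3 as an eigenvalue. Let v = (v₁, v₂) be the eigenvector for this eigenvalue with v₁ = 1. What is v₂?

B − 3I = [[9, -3], [18, -6]].
Solving (B − 3I)v = 0 gives the eigenspace spanned by (1, 3).
With v₁ = 1, v = (1, 3), so v₂ = 3.

3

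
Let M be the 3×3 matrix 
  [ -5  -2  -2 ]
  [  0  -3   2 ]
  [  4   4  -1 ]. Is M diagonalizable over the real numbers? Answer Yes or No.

Characteristic polynomial: p(t) = t^3 + 9t^2 + 23t + 15 = (t + 1)(t + 3)(t + 5).
All 3 eigenvalues are distinct, so M is diagonalizable.

Yes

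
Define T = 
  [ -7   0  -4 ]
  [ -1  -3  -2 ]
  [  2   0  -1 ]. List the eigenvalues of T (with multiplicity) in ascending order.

Characteristic polynomial: p(s) = s^3 + 11s^2 + 39s + 45 = (s + 3)^2(s + 5).
Roots (with multiplicity): -5, -3, -3.

-5, -3, -3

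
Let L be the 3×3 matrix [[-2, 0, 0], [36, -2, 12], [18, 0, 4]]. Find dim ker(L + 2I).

2

L + 2I = [[0, 0, 0], [36, 0, 12], [18, 0, 6]].
This matrix has rank 1, so its null space has dimension 3 − 1 = 2.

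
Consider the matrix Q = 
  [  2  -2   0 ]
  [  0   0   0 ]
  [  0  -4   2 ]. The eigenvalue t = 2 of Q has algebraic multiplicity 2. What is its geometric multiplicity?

2

Q − 2I = [[0, -2, 0], [0, -2, 0], [0, -4, 0]].
This matrix has rank 1, so its null space has dimension 3 − 1 = 2.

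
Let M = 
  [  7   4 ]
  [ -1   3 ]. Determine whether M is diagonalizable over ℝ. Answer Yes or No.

Characteristic polynomial: p(t) = t^2 - 10t + 25 = (t - 5)^2.
t = 5 has algebraic multiplicity 2; rank(M − 5I) = 1, so geometric multiplicity = 1.
Geometric multiplicity < algebraic multiplicity, so M is not diagonalizable.

No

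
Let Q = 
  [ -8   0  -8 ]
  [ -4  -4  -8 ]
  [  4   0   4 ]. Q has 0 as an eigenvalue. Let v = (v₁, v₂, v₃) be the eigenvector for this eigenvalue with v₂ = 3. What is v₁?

3

Q = [[-8, 0, -8], [-4, -4, -8], [4, 0, 4]].
Solving (Q)v = 0 gives the eigenspace spanned by (3, 3, -3).
With v₂ = 3, v = (3, 3, -3), so v₁ = 3.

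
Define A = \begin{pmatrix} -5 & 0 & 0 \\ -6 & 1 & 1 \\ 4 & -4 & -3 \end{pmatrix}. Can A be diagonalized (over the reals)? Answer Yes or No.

Characteristic polynomial: p(μ) = μ^3 + 7μ^2 + 11μ + 5 = (μ + 1)^2(μ + 5).
μ = -1 has algebraic multiplicity 2; rank(A + 1I) = 2, so geometric multiplicity = 1.
Geometric multiplicity < algebraic multiplicity, so A is not diagonalizable.

No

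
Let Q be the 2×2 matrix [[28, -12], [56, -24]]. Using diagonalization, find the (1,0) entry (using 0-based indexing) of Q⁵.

Characteristic polynomial: s^2 - 4s = s(s - 4), so the eigenvalues are 0, 4.
s=4: eigenvector (1, 2).
s=0: eigenvector (3, 7).
P = [[1, 3], [2, 7]], D = diag(4, 0), P⁻¹ = [[7, -3], [-2, 1]].
Q⁵ = P·diag(1024, 0)·P⁻¹ = [[7168, -3072], [14336, -6144]].
The requested entry is 14336.

14336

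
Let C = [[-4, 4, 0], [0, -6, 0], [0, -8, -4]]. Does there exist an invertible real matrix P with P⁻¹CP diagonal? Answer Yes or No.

Characteristic polynomial: p(μ) = μ^3 + 14μ^2 + 64μ + 96 = (μ + 4)^2(μ + 6).
μ = -4 has algebraic multiplicity 2; rank(C + 4I) = 1, so geometric multiplicity = 2.
Every eigenvalue has geometric = algebraic multiplicity, so C is diagonalizable.

Yes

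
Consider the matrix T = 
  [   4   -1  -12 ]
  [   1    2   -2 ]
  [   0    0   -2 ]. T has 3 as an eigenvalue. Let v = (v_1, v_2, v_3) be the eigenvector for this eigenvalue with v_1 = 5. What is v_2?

T − 3I = [[1, -1, -12], [1, -1, -2], [0, 0, -5]].
Solving (T − 3I)v = 0 gives the eigenspace spanned by (5, 5, 0).
With v_1 = 5, v = (5, 5, 0), so v_2 = 5.

5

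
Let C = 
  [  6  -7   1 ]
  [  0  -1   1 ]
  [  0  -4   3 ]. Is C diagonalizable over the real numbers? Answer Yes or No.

No

Characteristic polynomial: p(s) = s^3 - 8s^2 + 13s - 6 = (s - 6)(s - 1)^2.
s = 1 has algebraic multiplicity 2; rank(C − 1I) = 2, so geometric multiplicity = 1.
Geometric multiplicity < algebraic multiplicity, so C is not diagonalizable.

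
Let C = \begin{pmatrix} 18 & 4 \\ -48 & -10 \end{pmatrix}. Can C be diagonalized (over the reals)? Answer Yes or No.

Yes

Characteristic polynomial: p(t) = t^2 - 8t + 12 = (t - 6)(t - 2).
All 2 eigenvalues are distinct, so C is diagonalizable.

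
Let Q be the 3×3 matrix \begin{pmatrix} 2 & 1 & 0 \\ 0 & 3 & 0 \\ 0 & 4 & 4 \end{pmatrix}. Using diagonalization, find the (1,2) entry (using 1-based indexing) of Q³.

19

Characteristic polynomial: r^3 - 9r^2 + 26r - 24 = (r - 4)(r - 3)(r - 2), so the eigenvalues are 2, 3, 4.
r=2: eigenvector (1, 0, 0).
r=4: eigenvector (0, 0, 1).
r=3: eigenvector (1, 1, -4).
P = [[1, 0, 1], [0, 0, 1], [0, 1, -4]], D = diag(2, 4, 3), P⁻¹ = [[1, -1, 0], [0, 4, 1], [0, 1, 0]].
Q³ = P·diag(8, 64, 27)·P⁻¹ = [[8, 19, 0], [0, 27, 0], [0, 148, 64]].
The requested entry is 19.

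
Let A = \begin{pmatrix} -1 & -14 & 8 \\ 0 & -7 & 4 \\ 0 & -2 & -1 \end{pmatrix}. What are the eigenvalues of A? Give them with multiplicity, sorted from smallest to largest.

Characteristic polynomial: p(r) = r^3 + 9r^2 + 23r + 15 = (r + 1)(r + 3)(r + 5).
Roots (with multiplicity): -5, -3, -1.

-5, -3, -1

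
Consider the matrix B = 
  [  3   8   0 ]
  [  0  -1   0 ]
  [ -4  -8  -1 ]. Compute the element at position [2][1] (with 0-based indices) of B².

-16

Characteristic polynomial: t^3 - t^2 - 5t - 3 = (t - 3)(t + 1)^2, so the eigenvalues are -1, -1, 3.
t=-1: eigenvector (0, 0, 1).
t=-1: eigenvector (-2, 1, 2).
t=3: eigenvector (-1, 0, 1).
P = [[0, -2, -1], [0, 1, 0], [1, 2, 1]], D = diag(-1, -1, 3), P⁻¹ = [[1, 0, 1], [0, 1, 0], [-1, -2, 0]].
B² = P·diag(1, 1, 9)·P⁻¹ = [[9, 16, 0], [0, 1, 0], [-8, -16, 1]].
The requested entry is -16.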